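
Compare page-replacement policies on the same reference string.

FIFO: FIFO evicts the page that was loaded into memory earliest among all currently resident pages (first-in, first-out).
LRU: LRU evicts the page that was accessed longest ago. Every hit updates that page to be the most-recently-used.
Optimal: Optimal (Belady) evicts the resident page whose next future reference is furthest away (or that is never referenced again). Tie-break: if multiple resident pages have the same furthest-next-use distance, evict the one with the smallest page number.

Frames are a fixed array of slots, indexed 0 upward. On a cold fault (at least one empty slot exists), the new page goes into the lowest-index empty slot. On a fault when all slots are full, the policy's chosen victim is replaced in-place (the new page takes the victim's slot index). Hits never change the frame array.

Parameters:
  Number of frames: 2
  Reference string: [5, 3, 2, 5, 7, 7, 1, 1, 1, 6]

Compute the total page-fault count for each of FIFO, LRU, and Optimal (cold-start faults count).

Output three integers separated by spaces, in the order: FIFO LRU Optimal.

Answer: 7 7 6

Derivation:
--- FIFO ---
  step 0: ref 5 -> FAULT, frames=[5,-] (faults so far: 1)
  step 1: ref 3 -> FAULT, frames=[5,3] (faults so far: 2)
  step 2: ref 2 -> FAULT, evict 5, frames=[2,3] (faults so far: 3)
  step 3: ref 5 -> FAULT, evict 3, frames=[2,5] (faults so far: 4)
  step 4: ref 7 -> FAULT, evict 2, frames=[7,5] (faults so far: 5)
  step 5: ref 7 -> HIT, frames=[7,5] (faults so far: 5)
  step 6: ref 1 -> FAULT, evict 5, frames=[7,1] (faults so far: 6)
  step 7: ref 1 -> HIT, frames=[7,1] (faults so far: 6)
  step 8: ref 1 -> HIT, frames=[7,1] (faults so far: 6)
  step 9: ref 6 -> FAULT, evict 7, frames=[6,1] (faults so far: 7)
  FIFO total faults: 7
--- LRU ---
  step 0: ref 5 -> FAULT, frames=[5,-] (faults so far: 1)
  step 1: ref 3 -> FAULT, frames=[5,3] (faults so far: 2)
  step 2: ref 2 -> FAULT, evict 5, frames=[2,3] (faults so far: 3)
  step 3: ref 5 -> FAULT, evict 3, frames=[2,5] (faults so far: 4)
  step 4: ref 7 -> FAULT, evict 2, frames=[7,5] (faults so far: 5)
  step 5: ref 7 -> HIT, frames=[7,5] (faults so far: 5)
  step 6: ref 1 -> FAULT, evict 5, frames=[7,1] (faults so far: 6)
  step 7: ref 1 -> HIT, frames=[7,1] (faults so far: 6)
  step 8: ref 1 -> HIT, frames=[7,1] (faults so far: 6)
  step 9: ref 6 -> FAULT, evict 7, frames=[6,1] (faults so far: 7)
  LRU total faults: 7
--- Optimal ---
  step 0: ref 5 -> FAULT, frames=[5,-] (faults so far: 1)
  step 1: ref 3 -> FAULT, frames=[5,3] (faults so far: 2)
  step 2: ref 2 -> FAULT, evict 3, frames=[5,2] (faults so far: 3)
  step 3: ref 5 -> HIT, frames=[5,2] (faults so far: 3)
  step 4: ref 7 -> FAULT, evict 2, frames=[5,7] (faults so far: 4)
  step 5: ref 7 -> HIT, frames=[5,7] (faults so far: 4)
  step 6: ref 1 -> FAULT, evict 5, frames=[1,7] (faults so far: 5)
  step 7: ref 1 -> HIT, frames=[1,7] (faults so far: 5)
  step 8: ref 1 -> HIT, frames=[1,7] (faults so far: 5)
  step 9: ref 6 -> FAULT, evict 1, frames=[6,7] (faults so far: 6)
  Optimal total faults: 6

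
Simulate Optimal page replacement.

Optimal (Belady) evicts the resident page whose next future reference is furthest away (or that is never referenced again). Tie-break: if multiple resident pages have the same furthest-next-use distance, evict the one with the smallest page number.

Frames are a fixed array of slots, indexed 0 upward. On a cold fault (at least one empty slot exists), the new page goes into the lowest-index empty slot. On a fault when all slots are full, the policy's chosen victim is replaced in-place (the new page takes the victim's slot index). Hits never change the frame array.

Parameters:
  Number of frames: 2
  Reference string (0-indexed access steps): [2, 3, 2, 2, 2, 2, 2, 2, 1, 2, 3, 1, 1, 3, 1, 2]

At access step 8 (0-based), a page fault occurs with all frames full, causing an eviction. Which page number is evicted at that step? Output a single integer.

Step 0: ref 2 -> FAULT, frames=[2,-]
Step 1: ref 3 -> FAULT, frames=[2,3]
Step 2: ref 2 -> HIT, frames=[2,3]
Step 3: ref 2 -> HIT, frames=[2,3]
Step 4: ref 2 -> HIT, frames=[2,3]
Step 5: ref 2 -> HIT, frames=[2,3]
Step 6: ref 2 -> HIT, frames=[2,3]
Step 7: ref 2 -> HIT, frames=[2,3]
Step 8: ref 1 -> FAULT, evict 3, frames=[2,1]
At step 8: evicted page 3

Answer: 3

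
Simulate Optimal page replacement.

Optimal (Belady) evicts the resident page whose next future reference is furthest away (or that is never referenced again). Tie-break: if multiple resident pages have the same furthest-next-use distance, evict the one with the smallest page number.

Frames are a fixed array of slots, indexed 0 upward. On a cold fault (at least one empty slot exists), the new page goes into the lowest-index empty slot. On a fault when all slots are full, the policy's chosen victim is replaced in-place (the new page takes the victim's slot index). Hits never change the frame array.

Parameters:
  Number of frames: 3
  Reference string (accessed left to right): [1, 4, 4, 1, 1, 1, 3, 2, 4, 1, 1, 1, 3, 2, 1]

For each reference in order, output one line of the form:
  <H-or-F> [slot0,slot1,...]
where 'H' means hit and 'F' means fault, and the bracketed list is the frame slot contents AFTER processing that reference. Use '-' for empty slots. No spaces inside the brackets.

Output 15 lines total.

F [1,-,-]
F [1,4,-]
H [1,4,-]
H [1,4,-]
H [1,4,-]
H [1,4,-]
F [1,4,3]
F [1,4,2]
H [1,4,2]
H [1,4,2]
H [1,4,2]
H [1,4,2]
F [1,3,2]
H [1,3,2]
H [1,3,2]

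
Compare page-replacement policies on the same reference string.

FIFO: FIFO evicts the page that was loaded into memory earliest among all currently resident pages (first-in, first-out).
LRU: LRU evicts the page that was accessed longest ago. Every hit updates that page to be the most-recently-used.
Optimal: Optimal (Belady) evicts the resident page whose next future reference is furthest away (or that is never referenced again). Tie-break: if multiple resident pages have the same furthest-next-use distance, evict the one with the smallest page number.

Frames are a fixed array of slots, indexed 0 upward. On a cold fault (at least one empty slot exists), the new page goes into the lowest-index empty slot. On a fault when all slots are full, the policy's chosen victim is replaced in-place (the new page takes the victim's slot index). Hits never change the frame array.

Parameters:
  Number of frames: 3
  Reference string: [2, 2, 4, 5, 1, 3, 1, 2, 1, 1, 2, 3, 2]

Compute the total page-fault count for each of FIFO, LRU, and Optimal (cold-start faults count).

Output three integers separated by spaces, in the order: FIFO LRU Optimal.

Answer: 6 6 5

Derivation:
--- FIFO ---
  step 0: ref 2 -> FAULT, frames=[2,-,-] (faults so far: 1)
  step 1: ref 2 -> HIT, frames=[2,-,-] (faults so far: 1)
  step 2: ref 4 -> FAULT, frames=[2,4,-] (faults so far: 2)
  step 3: ref 5 -> FAULT, frames=[2,4,5] (faults so far: 3)
  step 4: ref 1 -> FAULT, evict 2, frames=[1,4,5] (faults so far: 4)
  step 5: ref 3 -> FAULT, evict 4, frames=[1,3,5] (faults so far: 5)
  step 6: ref 1 -> HIT, frames=[1,3,5] (faults so far: 5)
  step 7: ref 2 -> FAULT, evict 5, frames=[1,3,2] (faults so far: 6)
  step 8: ref 1 -> HIT, frames=[1,3,2] (faults so far: 6)
  step 9: ref 1 -> HIT, frames=[1,3,2] (faults so far: 6)
  step 10: ref 2 -> HIT, frames=[1,3,2] (faults so far: 6)
  step 11: ref 3 -> HIT, frames=[1,3,2] (faults so far: 6)
  step 12: ref 2 -> HIT, frames=[1,3,2] (faults so far: 6)
  FIFO total faults: 6
--- LRU ---
  step 0: ref 2 -> FAULT, frames=[2,-,-] (faults so far: 1)
  step 1: ref 2 -> HIT, frames=[2,-,-] (faults so far: 1)
  step 2: ref 4 -> FAULT, frames=[2,4,-] (faults so far: 2)
  step 3: ref 5 -> FAULT, frames=[2,4,5] (faults so far: 3)
  step 4: ref 1 -> FAULT, evict 2, frames=[1,4,5] (faults so far: 4)
  step 5: ref 3 -> FAULT, evict 4, frames=[1,3,5] (faults so far: 5)
  step 6: ref 1 -> HIT, frames=[1,3,5] (faults so far: 5)
  step 7: ref 2 -> FAULT, evict 5, frames=[1,3,2] (faults so far: 6)
  step 8: ref 1 -> HIT, frames=[1,3,2] (faults so far: 6)
  step 9: ref 1 -> HIT, frames=[1,3,2] (faults so far: 6)
  step 10: ref 2 -> HIT, frames=[1,3,2] (faults so far: 6)
  step 11: ref 3 -> HIT, frames=[1,3,2] (faults so far: 6)
  step 12: ref 2 -> HIT, frames=[1,3,2] (faults so far: 6)
  LRU total faults: 6
--- Optimal ---
  step 0: ref 2 -> FAULT, frames=[2,-,-] (faults so far: 1)
  step 1: ref 2 -> HIT, frames=[2,-,-] (faults so far: 1)
  step 2: ref 4 -> FAULT, frames=[2,4,-] (faults so far: 2)
  step 3: ref 5 -> FAULT, frames=[2,4,5] (faults so far: 3)
  step 4: ref 1 -> FAULT, evict 4, frames=[2,1,5] (faults so far: 4)
  step 5: ref 3 -> FAULT, evict 5, frames=[2,1,3] (faults so far: 5)
  step 6: ref 1 -> HIT, frames=[2,1,3] (faults so far: 5)
  step 7: ref 2 -> HIT, frames=[2,1,3] (faults so far: 5)
  step 8: ref 1 -> HIT, frames=[2,1,3] (faults so far: 5)
  step 9: ref 1 -> HIT, frames=[2,1,3] (faults so far: 5)
  step 10: ref 2 -> HIT, frames=[2,1,3] (faults so far: 5)
  step 11: ref 3 -> HIT, frames=[2,1,3] (faults so far: 5)
  step 12: ref 2 -> HIT, frames=[2,1,3] (faults so far: 5)
  Optimal total faults: 5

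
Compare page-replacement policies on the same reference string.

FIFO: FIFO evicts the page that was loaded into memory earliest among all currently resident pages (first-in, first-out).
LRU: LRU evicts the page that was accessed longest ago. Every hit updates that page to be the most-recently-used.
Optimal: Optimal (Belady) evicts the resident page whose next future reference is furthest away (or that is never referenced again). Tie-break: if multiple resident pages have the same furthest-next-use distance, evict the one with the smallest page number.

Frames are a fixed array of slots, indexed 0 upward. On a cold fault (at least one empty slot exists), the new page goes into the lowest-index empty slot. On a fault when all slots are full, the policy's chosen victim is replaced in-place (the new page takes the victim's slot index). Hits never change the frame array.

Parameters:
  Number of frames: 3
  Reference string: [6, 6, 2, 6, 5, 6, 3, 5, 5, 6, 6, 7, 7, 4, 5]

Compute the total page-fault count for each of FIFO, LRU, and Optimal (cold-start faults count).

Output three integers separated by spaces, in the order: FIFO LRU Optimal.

--- FIFO ---
  step 0: ref 6 -> FAULT, frames=[6,-,-] (faults so far: 1)
  step 1: ref 6 -> HIT, frames=[6,-,-] (faults so far: 1)
  step 2: ref 2 -> FAULT, frames=[6,2,-] (faults so far: 2)
  step 3: ref 6 -> HIT, frames=[6,2,-] (faults so far: 2)
  step 4: ref 5 -> FAULT, frames=[6,2,5] (faults so far: 3)
  step 5: ref 6 -> HIT, frames=[6,2,5] (faults so far: 3)
  step 6: ref 3 -> FAULT, evict 6, frames=[3,2,5] (faults so far: 4)
  step 7: ref 5 -> HIT, frames=[3,2,5] (faults so far: 4)
  step 8: ref 5 -> HIT, frames=[3,2,5] (faults so far: 4)
  step 9: ref 6 -> FAULT, evict 2, frames=[3,6,5] (faults so far: 5)
  step 10: ref 6 -> HIT, frames=[3,6,5] (faults so far: 5)
  step 11: ref 7 -> FAULT, evict 5, frames=[3,6,7] (faults so far: 6)
  step 12: ref 7 -> HIT, frames=[3,6,7] (faults so far: 6)
  step 13: ref 4 -> FAULT, evict 3, frames=[4,6,7] (faults so far: 7)
  step 14: ref 5 -> FAULT, evict 6, frames=[4,5,7] (faults so far: 8)
  FIFO total faults: 8
--- LRU ---
  step 0: ref 6 -> FAULT, frames=[6,-,-] (faults so far: 1)
  step 1: ref 6 -> HIT, frames=[6,-,-] (faults so far: 1)
  step 2: ref 2 -> FAULT, frames=[6,2,-] (faults so far: 2)
  step 3: ref 6 -> HIT, frames=[6,2,-] (faults so far: 2)
  step 4: ref 5 -> FAULT, frames=[6,2,5] (faults so far: 3)
  step 5: ref 6 -> HIT, frames=[6,2,5] (faults so far: 3)
  step 6: ref 3 -> FAULT, evict 2, frames=[6,3,5] (faults so far: 4)
  step 7: ref 5 -> HIT, frames=[6,3,5] (faults so far: 4)
  step 8: ref 5 -> HIT, frames=[6,3,5] (faults so far: 4)
  step 9: ref 6 -> HIT, frames=[6,3,5] (faults so far: 4)
  step 10: ref 6 -> HIT, frames=[6,3,5] (faults so far: 4)
  step 11: ref 7 -> FAULT, evict 3, frames=[6,7,5] (faults so far: 5)
  step 12: ref 7 -> HIT, frames=[6,7,5] (faults so far: 5)
  step 13: ref 4 -> FAULT, evict 5, frames=[6,7,4] (faults so far: 6)
  step 14: ref 5 -> FAULT, evict 6, frames=[5,7,4] (faults so far: 7)
  LRU total faults: 7
--- Optimal ---
  step 0: ref 6 -> FAULT, frames=[6,-,-] (faults so far: 1)
  step 1: ref 6 -> HIT, frames=[6,-,-] (faults so far: 1)
  step 2: ref 2 -> FAULT, frames=[6,2,-] (faults so far: 2)
  step 3: ref 6 -> HIT, frames=[6,2,-] (faults so far: 2)
  step 4: ref 5 -> FAULT, frames=[6,2,5] (faults so far: 3)
  step 5: ref 6 -> HIT, frames=[6,2,5] (faults so far: 3)
  step 6: ref 3 -> FAULT, evict 2, frames=[6,3,5] (faults so far: 4)
  step 7: ref 5 -> HIT, frames=[6,3,5] (faults so far: 4)
  step 8: ref 5 -> HIT, frames=[6,3,5] (faults so far: 4)
  step 9: ref 6 -> HIT, frames=[6,3,5] (faults so far: 4)
  step 10: ref 6 -> HIT, frames=[6,3,5] (faults so far: 4)
  step 11: ref 7 -> FAULT, evict 3, frames=[6,7,5] (faults so far: 5)
  step 12: ref 7 -> HIT, frames=[6,7,5] (faults so far: 5)
  step 13: ref 4 -> FAULT, evict 6, frames=[4,7,5] (faults so far: 6)
  step 14: ref 5 -> HIT, frames=[4,7,5] (faults so far: 6)
  Optimal total faults: 6

Answer: 8 7 6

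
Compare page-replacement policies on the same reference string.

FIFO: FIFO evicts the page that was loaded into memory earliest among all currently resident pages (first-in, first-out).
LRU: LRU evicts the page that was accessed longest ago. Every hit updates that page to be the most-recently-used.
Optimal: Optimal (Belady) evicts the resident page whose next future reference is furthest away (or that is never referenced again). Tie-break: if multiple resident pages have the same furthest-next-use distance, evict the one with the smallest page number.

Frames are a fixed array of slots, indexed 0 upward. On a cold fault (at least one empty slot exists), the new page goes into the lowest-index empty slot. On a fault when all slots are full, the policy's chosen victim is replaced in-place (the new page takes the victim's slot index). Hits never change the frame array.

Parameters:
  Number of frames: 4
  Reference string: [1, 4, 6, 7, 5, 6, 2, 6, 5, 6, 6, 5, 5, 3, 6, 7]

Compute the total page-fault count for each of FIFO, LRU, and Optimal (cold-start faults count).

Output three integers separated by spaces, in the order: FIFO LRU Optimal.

Answer: 9 8 7

Derivation:
--- FIFO ---
  step 0: ref 1 -> FAULT, frames=[1,-,-,-] (faults so far: 1)
  step 1: ref 4 -> FAULT, frames=[1,4,-,-] (faults so far: 2)
  step 2: ref 6 -> FAULT, frames=[1,4,6,-] (faults so far: 3)
  step 3: ref 7 -> FAULT, frames=[1,4,6,7] (faults so far: 4)
  step 4: ref 5 -> FAULT, evict 1, frames=[5,4,6,7] (faults so far: 5)
  step 5: ref 6 -> HIT, frames=[5,4,6,7] (faults so far: 5)
  step 6: ref 2 -> FAULT, evict 4, frames=[5,2,6,7] (faults so far: 6)
  step 7: ref 6 -> HIT, frames=[5,2,6,7] (faults so far: 6)
  step 8: ref 5 -> HIT, frames=[5,2,6,7] (faults so far: 6)
  step 9: ref 6 -> HIT, frames=[5,2,6,7] (faults so far: 6)
  step 10: ref 6 -> HIT, frames=[5,2,6,7] (faults so far: 6)
  step 11: ref 5 -> HIT, frames=[5,2,6,7] (faults so far: 6)
  step 12: ref 5 -> HIT, frames=[5,2,6,7] (faults so far: 6)
  step 13: ref 3 -> FAULT, evict 6, frames=[5,2,3,7] (faults so far: 7)
  step 14: ref 6 -> FAULT, evict 7, frames=[5,2,3,6] (faults so far: 8)
  step 15: ref 7 -> FAULT, evict 5, frames=[7,2,3,6] (faults so far: 9)
  FIFO total faults: 9
--- LRU ---
  step 0: ref 1 -> FAULT, frames=[1,-,-,-] (faults so far: 1)
  step 1: ref 4 -> FAULT, frames=[1,4,-,-] (faults so far: 2)
  step 2: ref 6 -> FAULT, frames=[1,4,6,-] (faults so far: 3)
  step 3: ref 7 -> FAULT, frames=[1,4,6,7] (faults so far: 4)
  step 4: ref 5 -> FAULT, evict 1, frames=[5,4,6,7] (faults so far: 5)
  step 5: ref 6 -> HIT, frames=[5,4,6,7] (faults so far: 5)
  step 6: ref 2 -> FAULT, evict 4, frames=[5,2,6,7] (faults so far: 6)
  step 7: ref 6 -> HIT, frames=[5,2,6,7] (faults so far: 6)
  step 8: ref 5 -> HIT, frames=[5,2,6,7] (faults so far: 6)
  step 9: ref 6 -> HIT, frames=[5,2,6,7] (faults so far: 6)
  step 10: ref 6 -> HIT, frames=[5,2,6,7] (faults so far: 6)
  step 11: ref 5 -> HIT, frames=[5,2,6,7] (faults so far: 6)
  step 12: ref 5 -> HIT, frames=[5,2,6,7] (faults so far: 6)
  step 13: ref 3 -> FAULT, evict 7, frames=[5,2,6,3] (faults so far: 7)
  step 14: ref 6 -> HIT, frames=[5,2,6,3] (faults so far: 7)
  step 15: ref 7 -> FAULT, evict 2, frames=[5,7,6,3] (faults so far: 8)
  LRU total faults: 8
--- Optimal ---
  step 0: ref 1 -> FAULT, frames=[1,-,-,-] (faults so far: 1)
  step 1: ref 4 -> FAULT, frames=[1,4,-,-] (faults so far: 2)
  step 2: ref 6 -> FAULT, frames=[1,4,6,-] (faults so far: 3)
  step 3: ref 7 -> FAULT, frames=[1,4,6,7] (faults so far: 4)
  step 4: ref 5 -> FAULT, evict 1, frames=[5,4,6,7] (faults so far: 5)
  step 5: ref 6 -> HIT, frames=[5,4,6,7] (faults so far: 5)
  step 6: ref 2 -> FAULT, evict 4, frames=[5,2,6,7] (faults so far: 6)
  step 7: ref 6 -> HIT, frames=[5,2,6,7] (faults so far: 6)
  step 8: ref 5 -> HIT, frames=[5,2,6,7] (faults so far: 6)
  step 9: ref 6 -> HIT, frames=[5,2,6,7] (faults so far: 6)
  step 10: ref 6 -> HIT, frames=[5,2,6,7] (faults so far: 6)
  step 11: ref 5 -> HIT, frames=[5,2,6,7] (faults so far: 6)
  step 12: ref 5 -> HIT, frames=[5,2,6,7] (faults so far: 6)
  step 13: ref 3 -> FAULT, evict 2, frames=[5,3,6,7] (faults so far: 7)
  step 14: ref 6 -> HIT, frames=[5,3,6,7] (faults so far: 7)
  step 15: ref 7 -> HIT, frames=[5,3,6,7] (faults so far: 7)
  Optimal total faults: 7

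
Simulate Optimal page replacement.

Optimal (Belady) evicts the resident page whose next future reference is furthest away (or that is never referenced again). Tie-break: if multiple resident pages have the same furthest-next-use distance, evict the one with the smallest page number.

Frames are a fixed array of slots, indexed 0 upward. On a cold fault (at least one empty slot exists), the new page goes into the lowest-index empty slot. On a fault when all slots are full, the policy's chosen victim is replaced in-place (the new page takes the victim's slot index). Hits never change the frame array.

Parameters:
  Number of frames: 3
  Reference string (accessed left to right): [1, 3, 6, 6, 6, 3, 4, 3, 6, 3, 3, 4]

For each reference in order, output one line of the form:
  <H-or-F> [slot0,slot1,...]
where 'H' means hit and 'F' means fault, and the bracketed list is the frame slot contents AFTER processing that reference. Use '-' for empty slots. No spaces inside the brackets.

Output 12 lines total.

F [1,-,-]
F [1,3,-]
F [1,3,6]
H [1,3,6]
H [1,3,6]
H [1,3,6]
F [4,3,6]
H [4,3,6]
H [4,3,6]
H [4,3,6]
H [4,3,6]
H [4,3,6]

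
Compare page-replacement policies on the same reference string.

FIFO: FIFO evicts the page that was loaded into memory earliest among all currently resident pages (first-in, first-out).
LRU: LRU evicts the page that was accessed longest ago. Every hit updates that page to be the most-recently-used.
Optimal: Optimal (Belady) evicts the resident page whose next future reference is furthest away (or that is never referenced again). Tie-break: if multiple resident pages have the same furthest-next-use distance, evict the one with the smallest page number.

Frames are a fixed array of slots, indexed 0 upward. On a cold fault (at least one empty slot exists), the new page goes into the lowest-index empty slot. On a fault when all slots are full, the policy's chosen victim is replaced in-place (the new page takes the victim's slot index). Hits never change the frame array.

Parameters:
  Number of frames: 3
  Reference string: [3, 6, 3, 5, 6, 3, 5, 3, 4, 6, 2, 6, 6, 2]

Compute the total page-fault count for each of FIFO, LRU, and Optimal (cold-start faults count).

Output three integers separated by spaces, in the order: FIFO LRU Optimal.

--- FIFO ---
  step 0: ref 3 -> FAULT, frames=[3,-,-] (faults so far: 1)
  step 1: ref 6 -> FAULT, frames=[3,6,-] (faults so far: 2)
  step 2: ref 3 -> HIT, frames=[3,6,-] (faults so far: 2)
  step 3: ref 5 -> FAULT, frames=[3,6,5] (faults so far: 3)
  step 4: ref 6 -> HIT, frames=[3,6,5] (faults so far: 3)
  step 5: ref 3 -> HIT, frames=[3,6,5] (faults so far: 3)
  step 6: ref 5 -> HIT, frames=[3,6,5] (faults so far: 3)
  step 7: ref 3 -> HIT, frames=[3,6,5] (faults so far: 3)
  step 8: ref 4 -> FAULT, evict 3, frames=[4,6,5] (faults so far: 4)
  step 9: ref 6 -> HIT, frames=[4,6,5] (faults so far: 4)
  step 10: ref 2 -> FAULT, evict 6, frames=[4,2,5] (faults so far: 5)
  step 11: ref 6 -> FAULT, evict 5, frames=[4,2,6] (faults so far: 6)
  step 12: ref 6 -> HIT, frames=[4,2,6] (faults so far: 6)
  step 13: ref 2 -> HIT, frames=[4,2,6] (faults so far: 6)
  FIFO total faults: 6
--- LRU ---
  step 0: ref 3 -> FAULT, frames=[3,-,-] (faults so far: 1)
  step 1: ref 6 -> FAULT, frames=[3,6,-] (faults so far: 2)
  step 2: ref 3 -> HIT, frames=[3,6,-] (faults so far: 2)
  step 3: ref 5 -> FAULT, frames=[3,6,5] (faults so far: 3)
  step 4: ref 6 -> HIT, frames=[3,6,5] (faults so far: 3)
  step 5: ref 3 -> HIT, frames=[3,6,5] (faults so far: 3)
  step 6: ref 5 -> HIT, frames=[3,6,5] (faults so far: 3)
  step 7: ref 3 -> HIT, frames=[3,6,5] (faults so far: 3)
  step 8: ref 4 -> FAULT, evict 6, frames=[3,4,5] (faults so far: 4)
  step 9: ref 6 -> FAULT, evict 5, frames=[3,4,6] (faults so far: 5)
  step 10: ref 2 -> FAULT, evict 3, frames=[2,4,6] (faults so far: 6)
  step 11: ref 6 -> HIT, frames=[2,4,6] (faults so far: 6)
  step 12: ref 6 -> HIT, frames=[2,4,6] (faults so far: 6)
  step 13: ref 2 -> HIT, frames=[2,4,6] (faults so far: 6)
  LRU total faults: 6
--- Optimal ---
  step 0: ref 3 -> FAULT, frames=[3,-,-] (faults so far: 1)
  step 1: ref 6 -> FAULT, frames=[3,6,-] (faults so far: 2)
  step 2: ref 3 -> HIT, frames=[3,6,-] (faults so far: 2)
  step 3: ref 5 -> FAULT, frames=[3,6,5] (faults so far: 3)
  step 4: ref 6 -> HIT, frames=[3,6,5] (faults so far: 3)
  step 5: ref 3 -> HIT, frames=[3,6,5] (faults so far: 3)
  step 6: ref 5 -> HIT, frames=[3,6,5] (faults so far: 3)
  step 7: ref 3 -> HIT, frames=[3,6,5] (faults so far: 3)
  step 8: ref 4 -> FAULT, evict 3, frames=[4,6,5] (faults so far: 4)
  step 9: ref 6 -> HIT, frames=[4,6,5] (faults so far: 4)
  step 10: ref 2 -> FAULT, evict 4, frames=[2,6,5] (faults so far: 5)
  step 11: ref 6 -> HIT, frames=[2,6,5] (faults so far: 5)
  step 12: ref 6 -> HIT, frames=[2,6,5] (faults so far: 5)
  step 13: ref 2 -> HIT, frames=[2,6,5] (faults so far: 5)
  Optimal total faults: 5

Answer: 6 6 5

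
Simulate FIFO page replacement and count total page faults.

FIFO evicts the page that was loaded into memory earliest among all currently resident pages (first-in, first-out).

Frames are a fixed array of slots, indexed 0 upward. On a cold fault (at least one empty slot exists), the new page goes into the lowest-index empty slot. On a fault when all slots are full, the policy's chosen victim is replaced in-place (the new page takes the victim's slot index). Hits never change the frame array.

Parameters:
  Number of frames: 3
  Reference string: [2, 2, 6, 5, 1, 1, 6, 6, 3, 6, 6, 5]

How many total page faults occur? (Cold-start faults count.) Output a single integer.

Answer: 7

Derivation:
Step 0: ref 2 → FAULT, frames=[2,-,-]
Step 1: ref 2 → HIT, frames=[2,-,-]
Step 2: ref 6 → FAULT, frames=[2,6,-]
Step 3: ref 5 → FAULT, frames=[2,6,5]
Step 4: ref 1 → FAULT (evict 2), frames=[1,6,5]
Step 5: ref 1 → HIT, frames=[1,6,5]
Step 6: ref 6 → HIT, frames=[1,6,5]
Step 7: ref 6 → HIT, frames=[1,6,5]
Step 8: ref 3 → FAULT (evict 6), frames=[1,3,5]
Step 9: ref 6 → FAULT (evict 5), frames=[1,3,6]
Step 10: ref 6 → HIT, frames=[1,3,6]
Step 11: ref 5 → FAULT (evict 1), frames=[5,3,6]
Total faults: 7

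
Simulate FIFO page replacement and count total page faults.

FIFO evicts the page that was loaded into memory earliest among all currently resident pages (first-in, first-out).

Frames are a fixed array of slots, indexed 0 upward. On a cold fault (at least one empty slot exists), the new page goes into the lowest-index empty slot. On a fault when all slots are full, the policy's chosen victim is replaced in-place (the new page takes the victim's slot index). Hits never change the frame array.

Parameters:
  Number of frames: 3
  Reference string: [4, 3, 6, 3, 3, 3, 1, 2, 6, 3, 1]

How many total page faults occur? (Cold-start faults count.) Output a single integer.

Step 0: ref 4 → FAULT, frames=[4,-,-]
Step 1: ref 3 → FAULT, frames=[4,3,-]
Step 2: ref 6 → FAULT, frames=[4,3,6]
Step 3: ref 3 → HIT, frames=[4,3,6]
Step 4: ref 3 → HIT, frames=[4,3,6]
Step 5: ref 3 → HIT, frames=[4,3,6]
Step 6: ref 1 → FAULT (evict 4), frames=[1,3,6]
Step 7: ref 2 → FAULT (evict 3), frames=[1,2,6]
Step 8: ref 6 → HIT, frames=[1,2,6]
Step 9: ref 3 → FAULT (evict 6), frames=[1,2,3]
Step 10: ref 1 → HIT, frames=[1,2,3]
Total faults: 6

Answer: 6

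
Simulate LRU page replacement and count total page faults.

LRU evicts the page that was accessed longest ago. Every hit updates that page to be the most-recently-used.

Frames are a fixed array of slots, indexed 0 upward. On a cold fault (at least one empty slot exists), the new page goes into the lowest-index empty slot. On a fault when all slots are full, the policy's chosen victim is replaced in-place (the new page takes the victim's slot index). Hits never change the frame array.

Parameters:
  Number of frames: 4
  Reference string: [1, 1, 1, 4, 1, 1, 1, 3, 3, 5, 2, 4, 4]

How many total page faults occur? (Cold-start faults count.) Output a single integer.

Answer: 6

Derivation:
Step 0: ref 1 → FAULT, frames=[1,-,-,-]
Step 1: ref 1 → HIT, frames=[1,-,-,-]
Step 2: ref 1 → HIT, frames=[1,-,-,-]
Step 3: ref 4 → FAULT, frames=[1,4,-,-]
Step 4: ref 1 → HIT, frames=[1,4,-,-]
Step 5: ref 1 → HIT, frames=[1,4,-,-]
Step 6: ref 1 → HIT, frames=[1,4,-,-]
Step 7: ref 3 → FAULT, frames=[1,4,3,-]
Step 8: ref 3 → HIT, frames=[1,4,3,-]
Step 9: ref 5 → FAULT, frames=[1,4,3,5]
Step 10: ref 2 → FAULT (evict 4), frames=[1,2,3,5]
Step 11: ref 4 → FAULT (evict 1), frames=[4,2,3,5]
Step 12: ref 4 → HIT, frames=[4,2,3,5]
Total faults: 6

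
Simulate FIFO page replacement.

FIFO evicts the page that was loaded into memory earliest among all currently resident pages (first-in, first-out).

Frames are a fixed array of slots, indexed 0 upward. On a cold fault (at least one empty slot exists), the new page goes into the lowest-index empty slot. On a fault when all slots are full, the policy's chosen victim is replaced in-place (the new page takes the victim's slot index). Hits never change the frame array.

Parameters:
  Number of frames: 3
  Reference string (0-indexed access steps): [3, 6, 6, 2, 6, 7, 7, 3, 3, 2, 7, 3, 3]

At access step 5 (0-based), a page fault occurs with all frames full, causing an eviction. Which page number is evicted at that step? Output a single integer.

Step 0: ref 3 -> FAULT, frames=[3,-,-]
Step 1: ref 6 -> FAULT, frames=[3,6,-]
Step 2: ref 6 -> HIT, frames=[3,6,-]
Step 3: ref 2 -> FAULT, frames=[3,6,2]
Step 4: ref 6 -> HIT, frames=[3,6,2]
Step 5: ref 7 -> FAULT, evict 3, frames=[7,6,2]
At step 5: evicted page 3

Answer: 3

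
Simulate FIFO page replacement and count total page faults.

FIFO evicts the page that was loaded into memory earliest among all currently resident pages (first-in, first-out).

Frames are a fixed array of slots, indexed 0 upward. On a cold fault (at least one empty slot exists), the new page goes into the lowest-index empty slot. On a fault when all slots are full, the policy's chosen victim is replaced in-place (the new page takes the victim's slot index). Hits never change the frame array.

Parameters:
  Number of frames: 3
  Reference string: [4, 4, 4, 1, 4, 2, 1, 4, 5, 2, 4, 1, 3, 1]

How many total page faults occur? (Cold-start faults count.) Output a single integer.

Step 0: ref 4 → FAULT, frames=[4,-,-]
Step 1: ref 4 → HIT, frames=[4,-,-]
Step 2: ref 4 → HIT, frames=[4,-,-]
Step 3: ref 1 → FAULT, frames=[4,1,-]
Step 4: ref 4 → HIT, frames=[4,1,-]
Step 5: ref 2 → FAULT, frames=[4,1,2]
Step 6: ref 1 → HIT, frames=[4,1,2]
Step 7: ref 4 → HIT, frames=[4,1,2]
Step 8: ref 5 → FAULT (evict 4), frames=[5,1,2]
Step 9: ref 2 → HIT, frames=[5,1,2]
Step 10: ref 4 → FAULT (evict 1), frames=[5,4,2]
Step 11: ref 1 → FAULT (evict 2), frames=[5,4,1]
Step 12: ref 3 → FAULT (evict 5), frames=[3,4,1]
Step 13: ref 1 → HIT, frames=[3,4,1]
Total faults: 7

Answer: 7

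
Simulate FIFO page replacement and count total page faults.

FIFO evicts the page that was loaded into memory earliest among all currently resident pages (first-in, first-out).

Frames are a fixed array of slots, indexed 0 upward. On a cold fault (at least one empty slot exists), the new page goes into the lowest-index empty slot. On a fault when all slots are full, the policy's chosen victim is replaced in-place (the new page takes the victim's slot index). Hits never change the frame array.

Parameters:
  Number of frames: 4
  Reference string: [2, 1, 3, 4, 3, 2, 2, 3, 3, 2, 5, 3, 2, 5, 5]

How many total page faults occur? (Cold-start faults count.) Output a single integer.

Step 0: ref 2 → FAULT, frames=[2,-,-,-]
Step 1: ref 1 → FAULT, frames=[2,1,-,-]
Step 2: ref 3 → FAULT, frames=[2,1,3,-]
Step 3: ref 4 → FAULT, frames=[2,1,3,4]
Step 4: ref 3 → HIT, frames=[2,1,3,4]
Step 5: ref 2 → HIT, frames=[2,1,3,4]
Step 6: ref 2 → HIT, frames=[2,1,3,4]
Step 7: ref 3 → HIT, frames=[2,1,3,4]
Step 8: ref 3 → HIT, frames=[2,1,3,4]
Step 9: ref 2 → HIT, frames=[2,1,3,4]
Step 10: ref 5 → FAULT (evict 2), frames=[5,1,3,4]
Step 11: ref 3 → HIT, frames=[5,1,3,4]
Step 12: ref 2 → FAULT (evict 1), frames=[5,2,3,4]
Step 13: ref 5 → HIT, frames=[5,2,3,4]
Step 14: ref 5 → HIT, frames=[5,2,3,4]
Total faults: 6

Answer: 6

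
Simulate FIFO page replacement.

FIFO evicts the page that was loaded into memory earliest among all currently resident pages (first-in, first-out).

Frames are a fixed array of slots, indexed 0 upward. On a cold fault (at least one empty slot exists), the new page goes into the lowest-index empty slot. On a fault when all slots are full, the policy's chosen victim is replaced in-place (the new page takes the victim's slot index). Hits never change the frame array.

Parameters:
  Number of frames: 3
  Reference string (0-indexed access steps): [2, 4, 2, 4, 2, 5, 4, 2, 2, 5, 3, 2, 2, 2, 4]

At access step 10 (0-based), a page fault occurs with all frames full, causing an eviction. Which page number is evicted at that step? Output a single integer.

Step 0: ref 2 -> FAULT, frames=[2,-,-]
Step 1: ref 4 -> FAULT, frames=[2,4,-]
Step 2: ref 2 -> HIT, frames=[2,4,-]
Step 3: ref 4 -> HIT, frames=[2,4,-]
Step 4: ref 2 -> HIT, frames=[2,4,-]
Step 5: ref 5 -> FAULT, frames=[2,4,5]
Step 6: ref 4 -> HIT, frames=[2,4,5]
Step 7: ref 2 -> HIT, frames=[2,4,5]
Step 8: ref 2 -> HIT, frames=[2,4,5]
Step 9: ref 5 -> HIT, frames=[2,4,5]
Step 10: ref 3 -> FAULT, evict 2, frames=[3,4,5]
At step 10: evicted page 2

Answer: 2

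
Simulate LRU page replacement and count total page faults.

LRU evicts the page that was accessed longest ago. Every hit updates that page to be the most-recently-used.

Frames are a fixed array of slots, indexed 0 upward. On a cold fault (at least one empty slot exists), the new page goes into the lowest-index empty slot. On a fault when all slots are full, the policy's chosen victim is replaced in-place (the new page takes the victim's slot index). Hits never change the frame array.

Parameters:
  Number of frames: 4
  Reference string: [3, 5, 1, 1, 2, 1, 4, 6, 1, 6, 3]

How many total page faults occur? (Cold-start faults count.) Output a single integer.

Step 0: ref 3 → FAULT, frames=[3,-,-,-]
Step 1: ref 5 → FAULT, frames=[3,5,-,-]
Step 2: ref 1 → FAULT, frames=[3,5,1,-]
Step 3: ref 1 → HIT, frames=[3,5,1,-]
Step 4: ref 2 → FAULT, frames=[3,5,1,2]
Step 5: ref 1 → HIT, frames=[3,5,1,2]
Step 6: ref 4 → FAULT (evict 3), frames=[4,5,1,2]
Step 7: ref 6 → FAULT (evict 5), frames=[4,6,1,2]
Step 8: ref 1 → HIT, frames=[4,6,1,2]
Step 9: ref 6 → HIT, frames=[4,6,1,2]
Step 10: ref 3 → FAULT (evict 2), frames=[4,6,1,3]
Total faults: 7

Answer: 7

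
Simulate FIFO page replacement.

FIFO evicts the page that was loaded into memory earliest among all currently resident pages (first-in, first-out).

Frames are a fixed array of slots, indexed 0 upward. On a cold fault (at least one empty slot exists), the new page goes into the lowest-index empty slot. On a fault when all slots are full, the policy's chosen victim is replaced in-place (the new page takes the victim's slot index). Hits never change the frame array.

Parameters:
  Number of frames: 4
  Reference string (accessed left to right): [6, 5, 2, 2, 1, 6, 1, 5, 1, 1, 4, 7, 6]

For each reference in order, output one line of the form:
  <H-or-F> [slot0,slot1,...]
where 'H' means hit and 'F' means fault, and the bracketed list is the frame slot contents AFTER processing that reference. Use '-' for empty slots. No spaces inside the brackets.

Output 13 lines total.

F [6,-,-,-]
F [6,5,-,-]
F [6,5,2,-]
H [6,5,2,-]
F [6,5,2,1]
H [6,5,2,1]
H [6,5,2,1]
H [6,5,2,1]
H [6,5,2,1]
H [6,5,2,1]
F [4,5,2,1]
F [4,7,2,1]
F [4,7,6,1]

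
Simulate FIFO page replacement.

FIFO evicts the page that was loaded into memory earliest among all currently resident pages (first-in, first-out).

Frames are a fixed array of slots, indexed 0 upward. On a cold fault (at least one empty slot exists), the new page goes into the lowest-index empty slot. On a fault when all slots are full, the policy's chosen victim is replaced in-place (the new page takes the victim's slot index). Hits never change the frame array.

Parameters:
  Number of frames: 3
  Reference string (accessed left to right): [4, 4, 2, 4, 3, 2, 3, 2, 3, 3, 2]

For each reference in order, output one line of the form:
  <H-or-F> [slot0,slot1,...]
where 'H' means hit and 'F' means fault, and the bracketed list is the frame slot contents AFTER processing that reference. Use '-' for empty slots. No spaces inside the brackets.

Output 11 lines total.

F [4,-,-]
H [4,-,-]
F [4,2,-]
H [4,2,-]
F [4,2,3]
H [4,2,3]
H [4,2,3]
H [4,2,3]
H [4,2,3]
H [4,2,3]
H [4,2,3]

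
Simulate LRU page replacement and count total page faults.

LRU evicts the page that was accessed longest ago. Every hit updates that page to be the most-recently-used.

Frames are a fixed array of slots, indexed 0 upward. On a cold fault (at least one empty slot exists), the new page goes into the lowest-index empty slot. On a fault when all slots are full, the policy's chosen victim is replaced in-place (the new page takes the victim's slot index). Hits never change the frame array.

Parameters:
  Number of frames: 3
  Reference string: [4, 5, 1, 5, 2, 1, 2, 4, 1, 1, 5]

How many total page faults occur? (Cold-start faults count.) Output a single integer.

Step 0: ref 4 → FAULT, frames=[4,-,-]
Step 1: ref 5 → FAULT, frames=[4,5,-]
Step 2: ref 1 → FAULT, frames=[4,5,1]
Step 3: ref 5 → HIT, frames=[4,5,1]
Step 4: ref 2 → FAULT (evict 4), frames=[2,5,1]
Step 5: ref 1 → HIT, frames=[2,5,1]
Step 6: ref 2 → HIT, frames=[2,5,1]
Step 7: ref 4 → FAULT (evict 5), frames=[2,4,1]
Step 8: ref 1 → HIT, frames=[2,4,1]
Step 9: ref 1 → HIT, frames=[2,4,1]
Step 10: ref 5 → FAULT (evict 2), frames=[5,4,1]
Total faults: 6

Answer: 6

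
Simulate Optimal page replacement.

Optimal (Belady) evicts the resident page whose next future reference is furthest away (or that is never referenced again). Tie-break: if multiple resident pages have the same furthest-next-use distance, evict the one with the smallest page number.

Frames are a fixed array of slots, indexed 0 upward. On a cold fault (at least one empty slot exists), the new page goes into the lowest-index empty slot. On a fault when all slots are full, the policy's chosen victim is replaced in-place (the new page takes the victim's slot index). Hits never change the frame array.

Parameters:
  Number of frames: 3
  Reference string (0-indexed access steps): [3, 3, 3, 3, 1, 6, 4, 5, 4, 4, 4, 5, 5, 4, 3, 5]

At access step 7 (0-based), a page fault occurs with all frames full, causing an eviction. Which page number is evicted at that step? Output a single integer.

Step 0: ref 3 -> FAULT, frames=[3,-,-]
Step 1: ref 3 -> HIT, frames=[3,-,-]
Step 2: ref 3 -> HIT, frames=[3,-,-]
Step 3: ref 3 -> HIT, frames=[3,-,-]
Step 4: ref 1 -> FAULT, frames=[3,1,-]
Step 5: ref 6 -> FAULT, frames=[3,1,6]
Step 6: ref 4 -> FAULT, evict 1, frames=[3,4,6]
Step 7: ref 5 -> FAULT, evict 6, frames=[3,4,5]
At step 7: evicted page 6

Answer: 6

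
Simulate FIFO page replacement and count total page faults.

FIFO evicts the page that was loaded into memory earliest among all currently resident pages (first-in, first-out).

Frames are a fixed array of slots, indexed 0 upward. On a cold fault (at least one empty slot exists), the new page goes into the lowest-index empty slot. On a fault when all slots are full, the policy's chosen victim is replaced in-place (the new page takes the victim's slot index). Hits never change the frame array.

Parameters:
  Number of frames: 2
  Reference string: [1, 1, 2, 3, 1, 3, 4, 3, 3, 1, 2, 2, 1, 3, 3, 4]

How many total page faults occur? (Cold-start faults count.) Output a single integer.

Answer: 10

Derivation:
Step 0: ref 1 → FAULT, frames=[1,-]
Step 1: ref 1 → HIT, frames=[1,-]
Step 2: ref 2 → FAULT, frames=[1,2]
Step 3: ref 3 → FAULT (evict 1), frames=[3,2]
Step 4: ref 1 → FAULT (evict 2), frames=[3,1]
Step 5: ref 3 → HIT, frames=[3,1]
Step 6: ref 4 → FAULT (evict 3), frames=[4,1]
Step 7: ref 3 → FAULT (evict 1), frames=[4,3]
Step 8: ref 3 → HIT, frames=[4,3]
Step 9: ref 1 → FAULT (evict 4), frames=[1,3]
Step 10: ref 2 → FAULT (evict 3), frames=[1,2]
Step 11: ref 2 → HIT, frames=[1,2]
Step 12: ref 1 → HIT, frames=[1,2]
Step 13: ref 3 → FAULT (evict 1), frames=[3,2]
Step 14: ref 3 → HIT, frames=[3,2]
Step 15: ref 4 → FAULT (evict 2), frames=[3,4]
Total faults: 10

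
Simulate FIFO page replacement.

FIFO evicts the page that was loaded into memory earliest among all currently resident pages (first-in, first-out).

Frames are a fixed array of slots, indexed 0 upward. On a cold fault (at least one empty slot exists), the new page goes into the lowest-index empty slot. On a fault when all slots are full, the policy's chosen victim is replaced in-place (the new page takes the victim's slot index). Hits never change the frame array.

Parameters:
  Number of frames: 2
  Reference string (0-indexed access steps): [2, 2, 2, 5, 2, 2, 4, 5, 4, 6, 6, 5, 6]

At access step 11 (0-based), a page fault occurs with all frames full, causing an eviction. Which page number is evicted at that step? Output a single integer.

Step 0: ref 2 -> FAULT, frames=[2,-]
Step 1: ref 2 -> HIT, frames=[2,-]
Step 2: ref 2 -> HIT, frames=[2,-]
Step 3: ref 5 -> FAULT, frames=[2,5]
Step 4: ref 2 -> HIT, frames=[2,5]
Step 5: ref 2 -> HIT, frames=[2,5]
Step 6: ref 4 -> FAULT, evict 2, frames=[4,5]
Step 7: ref 5 -> HIT, frames=[4,5]
Step 8: ref 4 -> HIT, frames=[4,5]
Step 9: ref 6 -> FAULT, evict 5, frames=[4,6]
Step 10: ref 6 -> HIT, frames=[4,6]
Step 11: ref 5 -> FAULT, evict 4, frames=[5,6]
At step 11: evicted page 4

Answer: 4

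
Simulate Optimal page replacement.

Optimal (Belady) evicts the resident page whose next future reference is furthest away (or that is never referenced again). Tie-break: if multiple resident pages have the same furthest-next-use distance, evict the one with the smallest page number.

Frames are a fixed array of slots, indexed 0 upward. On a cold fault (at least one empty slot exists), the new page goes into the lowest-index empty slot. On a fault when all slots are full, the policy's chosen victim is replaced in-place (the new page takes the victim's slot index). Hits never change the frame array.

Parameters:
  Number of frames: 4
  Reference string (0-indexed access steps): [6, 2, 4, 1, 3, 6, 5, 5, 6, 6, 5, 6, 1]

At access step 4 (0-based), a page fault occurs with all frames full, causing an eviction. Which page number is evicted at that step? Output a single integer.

Step 0: ref 6 -> FAULT, frames=[6,-,-,-]
Step 1: ref 2 -> FAULT, frames=[6,2,-,-]
Step 2: ref 4 -> FAULT, frames=[6,2,4,-]
Step 3: ref 1 -> FAULT, frames=[6,2,4,1]
Step 4: ref 3 -> FAULT, evict 2, frames=[6,3,4,1]
At step 4: evicted page 2

Answer: 2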